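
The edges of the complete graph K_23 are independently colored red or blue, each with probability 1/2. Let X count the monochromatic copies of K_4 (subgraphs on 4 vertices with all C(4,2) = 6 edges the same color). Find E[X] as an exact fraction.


Let X = Σ_S X_S over the C(23, 4) = 8855 subsets S of size 4, where X_S = 1 if the K_4 on S is monochromatic.
For a fixed S, the K_4 on S has C(4, 2) = 6 edges. P[all 6 edges red] = (1/2)^6, and likewise for blue, so P[monochromatic] = 2·(1/2)^6 = 2^{1 − 6} = 1/32.
Summing: E[X] = C(23, 4) · 2^{1 − 6} = 8855 · 1/32 = 8855/32.
Numerically: E[X] ≈ 276.71875.

E[X] = C(23,4)·2^(1−C(4,2)) = 8855/32 ≈ 276.71875.


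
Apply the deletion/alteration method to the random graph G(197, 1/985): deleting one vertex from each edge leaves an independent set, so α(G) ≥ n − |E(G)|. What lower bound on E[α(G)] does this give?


E[|E(G)|] = C(197, 2)·p = 19306 · (1/985) = 98/5.
E[α(G)] ≥ n − E[|E(G)|] = 197 − 98/5 = 887/5.
Numerically: ≈ 177.400000.
(This is only a lower bound; the true E[α(G)] may be larger.)

E[α(G)] ≥ 887/5 ≈ 177.400000.


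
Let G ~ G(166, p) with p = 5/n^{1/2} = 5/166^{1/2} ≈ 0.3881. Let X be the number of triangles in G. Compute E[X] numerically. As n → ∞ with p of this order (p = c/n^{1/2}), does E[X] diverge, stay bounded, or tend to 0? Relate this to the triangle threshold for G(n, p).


Number of potential triangles: C(166, 3) = 748660.
Each occurs with probability p³ ≈ (0.3881)³ ≈ 5.844507e-02.
By linearity: E[X] = C(166, 3)·p³ ≈ 748660 · 5.844507e-02 ≈ 43755.4859.
Since α = 1/2 < 1, p = c/n^{1/2} ≫ 1/n is above the triangle threshold p ~ 1/n. Asymptotically E[X] ~ (c³/6)·n^{3(1−α)} = (5³/6)·n^{1.5} → ∞; triangles are abundant w.h.p.

E[X] ≈ 43755.4859; in regime p = Θ(1/n^{1/2}) E[X] diverges (above the triangle threshold p ~ 1/n).


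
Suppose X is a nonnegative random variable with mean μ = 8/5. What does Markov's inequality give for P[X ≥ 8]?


μ = E[X] = 8/5, a = 8.
Markov: P[X ≥ 8] ≤ μ/a = (8/5)/8 = 1/5.
Numerically: ≈ 0.200.
(Since a = 8 > μ = 1.600, the bound 1/5 is < 1 and informative.)

P[X ≥ 8] ≤ 1/5 ≈ 0.200.


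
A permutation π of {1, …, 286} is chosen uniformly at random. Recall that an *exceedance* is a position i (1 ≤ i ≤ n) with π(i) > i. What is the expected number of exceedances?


Write X = Σ_{i=1}^{286} X_i, where X_i = 1_{π(i) > i}.
For each fixed i, π(i) is uniform over {1, …, 286} (marginal of a uniform permutation), so P[π(i) > i] = (n − i)/n. Summing: Σ_{i=1}^{286} (n − i)/n = (0 + 1 + … + 285)/286 = 286(286 − 1)/(2·286) = (286 − 1)/2.
Hence E[X] = Σ_{i=1}^{286} (286 − i)/286 = 285/2 ≈ 142.500000.

E[X] = 285/2 = 142.500000.


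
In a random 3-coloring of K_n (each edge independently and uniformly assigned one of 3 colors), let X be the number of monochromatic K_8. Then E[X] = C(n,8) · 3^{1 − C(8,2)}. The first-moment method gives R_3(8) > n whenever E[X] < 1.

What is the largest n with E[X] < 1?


We need C(n, 8) · 3^{1 − 28} < 1, i.e. C(n, 8) < 3^{28 − 1} = 7625597484987.
Check values of n near the boundary:
  n = 150: C(150, 8) = 5257211409450; 5257211409450 < 7625597484987? YES
  n = 151: C(151, 8) = 5551321138650; 5551321138650 < 7625597484987? YES
  n = 152: C(152, 8) = 5859727868575; 5859727868575 < 7625597484987? YES
  n = 153: C(153, 8) = 6183023199255; 6183023199255 < 7625597484987? YES
  n = 154: C(154, 8) = 6521818990995; 6521818990995 < 7625597484987? YES
  n = 155: C(155, 8) = 6876747915675; 6876747915675 < 7625597484987? YES
  n = 156: C(156, 8) = 7248464019225; 7248464019225 < 7625597484987? YES
  n = 157: C(157, 8) = 7637643295425; 7637643295425 < 7625597484987? NO
  n = 158: C(158, 8) = 8044984271181; 8044984271181 < 7625597484987? NO
The largest n with C(n, 8) < 7625597484987 is n = 156 (where E[X] = 805384891025/847288609443 ≈ 0.9505437). Hence R_3(8) > 156, i.e. R_3(8) ≥ 157.

Largest n = 156; hence R_3(8) > 156.


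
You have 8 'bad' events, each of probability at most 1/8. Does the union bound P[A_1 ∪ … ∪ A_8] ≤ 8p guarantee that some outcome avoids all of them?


Union bound: P[∪_{i=1}^{8} A_i] ≤ Σ_i P[A_i] ≤ 8·p = 8·(1/8) = 1.
Numerically: 1 ≈ 1.000.
Is 1 < 1? NO.
Since the bound 1 is ≥ 1, the union bound is uninformative here; it does NOT by itself certify existence.

8·p = 1 ≈ 1.000; existence NOT certified by the union bound.


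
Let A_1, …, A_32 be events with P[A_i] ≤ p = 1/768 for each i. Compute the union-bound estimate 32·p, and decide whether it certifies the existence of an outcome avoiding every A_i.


Union bound: P[∪_{i=1}^{32} A_i] ≤ Σ_i P[A_i] ≤ 32·p = 32·(1/768) = 1/24.
Numerically: 1/24 ≈ 0.0416667.
Is 1/24 < 1? YES.
Since P[∪ A_i] ≤ 1/24 < 1, the complement has P[∩ A_i^c] ≥ 1 − 1/24 = 23/24 > 0, so some outcome avoids every A_i.

32·p = 1/24 ≈ 0.0416667; existence CERTIFIED by the union bound.


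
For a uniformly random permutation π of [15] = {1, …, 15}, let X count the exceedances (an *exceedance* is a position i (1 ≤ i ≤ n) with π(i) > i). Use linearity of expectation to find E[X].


Write X = Σ_{i=1}^{15} X_i, where X_i = 1_{π(i) > i}.
For each fixed i, π(i) is uniform over {1, …, 15} (marginal of a uniform permutation), so P[π(i) > i] = (n − i)/n. Summing: Σ_{i=1}^{15} (n − i)/n = (0 + 1 + … + 14)/15 = 15(15 − 1)/(2·15) = (15 − 1)/2.
Hence E[X] = Σ_{i=1}^{15} (15 − i)/15 = 7 ≈ 7.000000.

E[X] = 7 = 7.000000.


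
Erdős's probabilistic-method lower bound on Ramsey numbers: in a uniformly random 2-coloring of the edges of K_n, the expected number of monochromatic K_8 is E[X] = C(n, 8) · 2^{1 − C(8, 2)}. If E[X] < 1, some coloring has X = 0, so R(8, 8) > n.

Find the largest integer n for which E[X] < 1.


We need C(n, 8) · 2^{1 − 28} < 1, i.e. C(n, 8) < 2^{28 − 1} = 134217728.
Check values of n near the boundary:
  n = 41: C(41, 8) = 95548245; 95548245 < 134217728? YES
  n = 42: C(42, 8) = 118030185; 118030185 < 134217728? YES
  n = 43: C(43, 8) = 145008513; 145008513 < 134217728? NO
The largest n with C(n, 8) < 134217728 is n = 42 (where E[X] = 118030185/134217728 ≈ 0.87939). Hence R(8, 8) > 42, i.e. R(8, 8) ≥ 43.

Largest n = 42; hence R(8, 8) > 42.


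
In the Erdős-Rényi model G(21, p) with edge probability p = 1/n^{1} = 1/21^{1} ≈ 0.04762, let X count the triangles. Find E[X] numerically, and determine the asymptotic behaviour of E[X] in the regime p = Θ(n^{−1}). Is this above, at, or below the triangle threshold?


Number of potential triangles: C(21, 3) = 1330.
Each occurs with probability p³ ≈ (0.04762)³ ≈ 1.079797e-04.
By linearity: E[X] = C(21, 3)·p³ ≈ 1330 · 1.079797e-04 ≈ 0.1436.
Here α = 1, so p = 1/n is exactly at the triangle threshold p ~ 1/n. Asymptotically E[X] → c³/6 = 1³/6 = 1/6 ≈ 0.1667, a bounded constant. In this regime the triangle count is asymptotically Poisson(c³/6).

E[X] ≈ 0.1436; in regime p = Θ(1/n^{1}) E[X] stays bounded (at the triangle threshold p ~ 1/n).


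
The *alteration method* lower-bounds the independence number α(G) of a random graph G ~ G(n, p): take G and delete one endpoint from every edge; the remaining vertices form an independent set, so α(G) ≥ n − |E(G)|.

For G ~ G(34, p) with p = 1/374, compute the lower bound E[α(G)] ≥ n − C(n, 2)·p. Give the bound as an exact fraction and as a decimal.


E[|E(G)|] = C(34, 2)·p = 561 · (1/374) = 3/2.
E[α(G)] ≥ n − E[|E(G)|] = 34 − 3/2 = 65/2.
Numerically: ≈ 32.5000.
(This is only a lower bound; the true E[α(G)] may be larger.)

E[α(G)] ≥ 65/2 ≈ 32.5000.


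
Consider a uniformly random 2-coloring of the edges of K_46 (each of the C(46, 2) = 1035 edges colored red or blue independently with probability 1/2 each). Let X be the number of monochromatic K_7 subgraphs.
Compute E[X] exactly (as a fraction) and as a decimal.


Let X = Σ_S X_S over the C(46, 7) = 53524680 subsets S of size 7, where X_S = 1 if the K_7 on S is monochromatic.
For a fixed S, the K_7 on S has C(7, 2) = 21 edges. P[all 21 edges red] = (1/2)^21, and likewise for blue, so P[monochromatic] = 2·(1/2)^21 = 2^{1 − 21} = 1/1048576.
Summing: E[X] = C(46, 7) · 2^{1 − 21} = 53524680 · 1/1048576 = 6690585/131072.
Numerically: E[X] ≈ 51.045113.

E[X] = C(46,7)·2^(1−C(7,2)) = 6690585/131072 ≈ 51.045113.


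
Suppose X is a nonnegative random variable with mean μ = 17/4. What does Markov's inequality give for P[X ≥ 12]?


μ = E[X] = 17/4, a = 12.
Markov: P[X ≥ 12] ≤ μ/a = (17/4)/12 = 17/48.
Numerically: ≈ 0.354.
(Since a = 12 > μ = 4.250, the bound 17/48 is < 1 and informative.)

P[X ≥ 12] ≤ 17/48 ≈ 0.354.


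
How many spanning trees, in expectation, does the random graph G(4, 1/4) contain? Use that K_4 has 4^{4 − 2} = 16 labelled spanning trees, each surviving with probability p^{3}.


K_4 has 4^{4 − 2} = 16 labelled spanning trees.
For each such spanning tree H, let X_H = 1 if all 3 edges of H are present in G. Then P[X_H = 1] = p^{3} = (1/4)^{3} = 1/64.
Summing the indicators: E[X] = Σ_H E[X_H] = 16 · p^{3} = 16 · 1/64 = 1/4.
Numerically: E[X] ≈ 0.25.

E[X] = 16 · (1/4)^{3} = 1/4 ≈ 0.25.


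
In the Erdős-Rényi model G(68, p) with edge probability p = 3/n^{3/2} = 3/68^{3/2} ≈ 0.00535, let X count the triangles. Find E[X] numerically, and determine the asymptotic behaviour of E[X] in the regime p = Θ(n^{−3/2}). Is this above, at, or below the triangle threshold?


Number of potential triangles: C(68, 3) = 50116.
Each occurs with probability p³ ≈ (0.00535)³ ≈ 1.53135e-07.
By linearity: E[X] = C(68, 3)·p³ ≈ 50116 · 1.53135e-07 ≈ 0.008.
Since α = 3/2 > 1, p = c/n^{3/2} = o(1/n) is below the triangle threshold p ~ 1/n. Asymptotically E[X] ~ (c³/6)·n^{3(1−α)} = (3³/6)·n^{-1.5} → 0, so by Markov's inequality G has no triangles w.h.p.

E[X] ≈ 0.008; in regime p = Θ(1/n^{3/2}) E[X] tends to 0 (below the triangle threshold p ~ 1/n).


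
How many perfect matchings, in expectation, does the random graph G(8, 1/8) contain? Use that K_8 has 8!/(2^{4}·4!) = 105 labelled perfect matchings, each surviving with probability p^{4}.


K_8 has 8!/(2^{4}·4!) = 105 labelled perfect matchings.
For each such perfect matching H, let X_H = 1 if all 4 edges of H are present in G. Then P[X_H = 1] = p^{4} = (1/8)^{4} = 1/4096.
By linearity of expectation: E[X] = Σ_H E[X_H] = 105 · p^{4} = 105 · 1/4096 = 105/4096.
Numerically: E[X] ≈ 0.02563.

E[X] = 105 · (1/8)^{4} = 105/4096 ≈ 0.02563.


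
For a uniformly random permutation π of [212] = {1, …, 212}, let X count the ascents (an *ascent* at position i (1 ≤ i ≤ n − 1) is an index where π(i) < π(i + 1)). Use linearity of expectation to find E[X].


Write X = Σ X_I over i = 1, …, 211, with X_I the indicator of one ascent.
There are 211 indicators.
For each fixed i, the pair (π(i), π(i+1)) is a uniformly random ordered pair of distinct values from {1, …, 212}; by symmetry P[π(i) < π(i+1)] = 1/2.
By linearity: E[X] = 211 · (1/2) = (212 − 1) · (1/2) = 211/2 ≈ 105.5000.

E[X] = 211/2 = 105.5000.


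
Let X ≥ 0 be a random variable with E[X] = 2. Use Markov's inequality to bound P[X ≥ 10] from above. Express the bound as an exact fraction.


μ = E[X] = 2, a = 10.
Markov: P[X ≥ 10] ≤ μ/a = (2)/10 = 1/5.
Numerically: ≈ 0.200.
(Since a = 10 > μ = 2.000, the bound 1/5 is < 1 and informative.)

P[X ≥ 10] ≤ 1/5 ≈ 0.200.


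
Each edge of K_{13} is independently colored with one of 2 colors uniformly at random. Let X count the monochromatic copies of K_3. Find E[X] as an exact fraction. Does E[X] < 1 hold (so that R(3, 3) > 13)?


E[X] = C(13, 3) · 2^{1 − 3} = 286 · 2^{−2} = 286/4.
As a reduced fraction: E[X] = 143/2 ≈ 71.500000.
Is E[X] < 1? NO.
Since E[X] ≥ 1, the first-moment bound is inconclusive at n = 13; it does NOT by itself certify R(3, 3) > 13.

E[X] = 143/2 ≈ 71.500000; E[X] ≥ 1; first-moment method inconclusive here.


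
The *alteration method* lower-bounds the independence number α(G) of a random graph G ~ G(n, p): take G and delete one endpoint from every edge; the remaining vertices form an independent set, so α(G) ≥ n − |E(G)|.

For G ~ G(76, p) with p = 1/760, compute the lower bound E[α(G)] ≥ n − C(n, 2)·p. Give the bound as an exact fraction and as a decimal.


E[|E(G)|] = C(76, 2)·p = 2850 · (1/760) = 15/4.
E[α(G)] ≥ n − E[|E(G)|] = 76 − 15/4 = 289/4.
Numerically: ≈ 72.250.
(This is only a lower bound; the true E[α(G)] may be larger.)

E[α(G)] ≥ 289/4 ≈ 72.250.


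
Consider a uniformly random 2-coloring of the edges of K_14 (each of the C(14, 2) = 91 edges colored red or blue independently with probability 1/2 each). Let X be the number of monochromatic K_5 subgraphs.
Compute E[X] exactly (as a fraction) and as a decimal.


Let X = Σ_S X_S over the C(14, 5) = 2002 subsets S of size 5, where X_S = 1 if the K_5 on S is monochromatic.
For a fixed S, the K_5 on S has C(5, 2) = 10 edges. P[all 10 edges red] = (1/2)^10, and likewise for blue, so P[monochromatic] = 2·(1/2)^10 = 2^{1 − 10} = 1/512.
By linearity of expectation: E[X] = C(14, 5) · 2^{1 − 10} = 2002 · 1/512 = 1001/256.
Numerically: E[X] ≈ 3.910.

E[X] = C(14,5)·2^(1−C(5,2)) = 1001/256 ≈ 3.910.


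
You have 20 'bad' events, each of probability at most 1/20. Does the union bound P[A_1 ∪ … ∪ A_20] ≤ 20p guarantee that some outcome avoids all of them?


Union bound: P[∪_{i=1}^{20} A_i] ≤ Σ_i P[A_i] ≤ 20·p = 20·(1/20) = 1.
Numerically: 1 ≈ 1.00000.
Is 1 < 1? NO.
Since the bound 1 is ≥ 1, the union bound is uninformative here; it does NOT by itself certify existence.

20·p = 1 ≈ 1.00000; existence NOT certified by the union bound.


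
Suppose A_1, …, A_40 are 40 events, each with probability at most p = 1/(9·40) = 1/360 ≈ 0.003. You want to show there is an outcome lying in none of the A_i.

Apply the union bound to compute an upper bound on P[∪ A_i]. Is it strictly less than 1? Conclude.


Union bound: P[∪_{i=1}^{40} A_i] ≤ Σ_i P[A_i] ≤ 40·p = 40·(1/360) = 1/9.
Numerically: 1/9 ≈ 0.111.
Is 1/9 < 1? YES.
Since P[∪ A_i] ≤ 1/9 < 1, the complement has P[∩ A_i^c] ≥ 1 − 1/9 = 8/9 > 0, so some outcome avoids every A_i.

40·p = 1/9 ≈ 0.111; existence CERTIFIED by the union bound.


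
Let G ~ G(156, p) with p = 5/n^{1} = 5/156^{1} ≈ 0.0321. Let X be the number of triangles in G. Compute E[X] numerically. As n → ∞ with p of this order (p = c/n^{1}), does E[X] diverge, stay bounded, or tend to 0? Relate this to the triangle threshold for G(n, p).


Number of potential triangles: C(156, 3) = 620620.
Each occurs with probability p³ ≈ (0.0321)³ ≈ 3.29258e-05.
By linearity: E[X] = C(156, 3)·p³ ≈ 620620 · 3.29258e-05 ≈ 20.434.
Here α = 1, so p = 5/n is exactly at the triangle threshold p ~ 1/n. Asymptotically E[X] → c³/6 = 5³/6 = 125/6 ≈ 20.833, a bounded constant. In this regime the triangle count is asymptotically Poisson(c³/6).

E[X] ≈ 20.434; in regime p = Θ(1/n^{1}) E[X] stays bounded (at the triangle threshold p ~ 1/n).


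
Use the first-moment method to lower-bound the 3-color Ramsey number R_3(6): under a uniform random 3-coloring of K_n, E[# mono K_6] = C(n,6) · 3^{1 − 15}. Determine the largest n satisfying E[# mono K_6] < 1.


We need C(n, 6) · 3^{1 − 15} < 1, i.e. C(n, 6) < 3^{15 − 1} = 4782969.
Check values of n near the boundary:
  n = 38: C(38, 6) = 2760681; 2760681 < 4782969? YES
  n = 39: C(39, 6) = 3262623; 3262623 < 4782969? YES
  n = 40: C(40, 6) = 3838380; 3838380 < 4782969? YES
  n = 41: C(41, 6) = 4496388; 4496388 < 4782969? YES
  n = 42: C(42, 6) = 5245786; 5245786 < 4782969? NO
  n = 43: C(43, 6) = 6096454; 6096454 < 4782969? NO
  n = 44: C(44, 6) = 7059052; 7059052 < 4782969? NO
The largest n with C(n, 6) < 4782969 is n = 41 (where E[X] = 1498796/1594323 ≈ 0.940). Hence R_3(6) > 41, i.e. R_3(6) ≥ 42.

Largest n = 41; hence R_3(6) > 41.


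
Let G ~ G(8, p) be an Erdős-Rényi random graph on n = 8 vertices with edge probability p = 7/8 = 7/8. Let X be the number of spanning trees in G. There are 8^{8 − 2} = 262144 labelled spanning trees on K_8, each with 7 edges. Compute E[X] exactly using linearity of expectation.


K_8 has 8^{8 − 2} = 262144 labelled spanning trees.
For each such spanning tree H, let X_H = 1 if all 7 edges of H are present in G. Then P[X_H = 1] = p^{7} = (7/8)^{7} = 823543/2097152.
By linearity: E[X] = Σ_H E[X_H] = 262144 · p^{7} = 262144 · 823543/2097152 = 823543/8.
Numerically: E[X] ≈ 102943.

E[X] = 262144 · (7/8)^{7} = 823543/8 ≈ 102943.


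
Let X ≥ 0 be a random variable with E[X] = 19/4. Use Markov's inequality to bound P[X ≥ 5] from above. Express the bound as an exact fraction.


μ = E[X] = 19/4, a = 5.
Markov: P[X ≥ 5] ≤ μ/a = (19/4)/5 = 19/20.
Numerically: ≈ 0.950.
(Since a = 5 > μ = 4.750, the bound 19/20 is < 1 and informative.)

P[X ≥ 5] ≤ 19/20 ≈ 0.950.


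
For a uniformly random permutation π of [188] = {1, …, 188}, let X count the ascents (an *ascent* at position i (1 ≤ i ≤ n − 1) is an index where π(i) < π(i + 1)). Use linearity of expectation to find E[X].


Write X = Σ X_I over i = 1, …, 187, with X_I the indicator of one ascent.
There are 187 indicators.
For each fixed i, the pair (π(i), π(i+1)) is a uniformly random ordered pair of distinct values from {1, …, 188}; by symmetry P[π(i) < π(i+1)] = 1/2.
By linearity: E[X] = 187 · (1/2) = (188 − 1) · (1/2) = 187/2 ≈ 93.5000.

E[X] = 187/2 = 93.5000.


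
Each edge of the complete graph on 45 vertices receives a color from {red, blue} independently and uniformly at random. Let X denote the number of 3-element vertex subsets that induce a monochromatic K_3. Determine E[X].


Let X = Σ_S X_S over the C(45, 3) = 14190 subsets S of size 3, where X_S = 1 if the K_3 on S is monochromatic.
For a fixed S, the K_3 on S has C(3, 2) = 3 edges. P[all 3 edges red] = (1/2)^3, and likewise for blue, so P[monochromatic] = 2·(1/2)^3 = 2^{1 − 3} = 1/4.
By linearity: E[X] = C(45, 3) · 2^{1 − 3} = 14190 · 1/4 = 7095/2.
Numerically: E[X] ≈ 3547.500.

E[X] = C(45,3)·2^(1−C(3,2)) = 7095/2 ≈ 3547.500.


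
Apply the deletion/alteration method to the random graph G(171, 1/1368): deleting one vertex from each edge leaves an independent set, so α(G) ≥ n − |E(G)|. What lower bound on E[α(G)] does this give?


E[|E(G)|] = C(171, 2)·p = 14535 · (1/1368) = 85/8.
E[α(G)] ≥ n − E[|E(G)|] = 171 − 85/8 = 1283/8.
Numerically: ≈ 160.375.
(This is only a lower bound; the true E[α(G)] may be larger.)

E[α(G)] ≥ 1283/8 ≈ 160.375.


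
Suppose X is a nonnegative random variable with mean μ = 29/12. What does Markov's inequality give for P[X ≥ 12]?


μ = E[X] = 29/12, a = 12.
Markov: P[X ≥ 12] ≤ μ/a = (29/12)/12 = 29/144.
Numerically: ≈ 0.2014.
(Since a = 12 > μ = 2.4167, the bound 29/144 is < 1 and informative.)

P[X ≥ 12] ≤ 29/144 ≈ 0.2014.


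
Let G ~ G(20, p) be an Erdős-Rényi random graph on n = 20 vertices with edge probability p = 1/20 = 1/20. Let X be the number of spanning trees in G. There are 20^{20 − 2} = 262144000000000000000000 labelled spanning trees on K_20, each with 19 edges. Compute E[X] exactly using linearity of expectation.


K_20 has 20^{20 − 2} = 262144000000000000000000 labelled spanning trees.
For each such spanning tree H, let X_H = 1 if all 19 edges of H are present in G. Then P[X_H = 1] = p^{19} = (1/20)^{19} = 1/5242880000000000000000000.
By linearity of expectation: E[X] = Σ_H E[X_H] = 262144000000000000000000 · p^{19} = 262144000000000000000000 · 1/5242880000000000000000000 = 1/20.
Numerically: E[X] ≈ 0.05.

E[X] = 262144000000000000000000 · (1/20)^{19} = 1/20 ≈ 0.05.


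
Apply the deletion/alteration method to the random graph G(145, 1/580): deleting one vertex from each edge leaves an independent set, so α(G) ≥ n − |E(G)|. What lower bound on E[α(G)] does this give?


E[|E(G)|] = C(145, 2)·p = 10440 · (1/580) = 18.
E[α(G)] ≥ n − E[|E(G)|] = 145 − 18 = 127.
Numerically: ≈ 127.0000.
(This is only a lower bound; the true E[α(G)] may be larger.)

E[α(G)] ≥ 127 ≈ 127.0000.


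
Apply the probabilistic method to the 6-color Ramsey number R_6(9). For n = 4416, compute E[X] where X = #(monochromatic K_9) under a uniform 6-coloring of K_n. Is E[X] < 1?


E[X] = C(4416, 9) · 6^{1 − 36} = 1745644609681318303205765440 · 6^{−35} = 1745644609681318303205765440/1719070799748422591028658176.
As a reduced fraction: E[X] = 27275697026270598487590085/26860481246069102984822784 ≈ 1.015458.
Is E[X] < 1? NO.
Since E[X] ≥ 1, the first-moment bound is inconclusive at n = 4416; it does NOT by itself certify R_6(9) > 4416.

E[X] = 27275697026270598487590085/26860481246069102984822784 ≈ 1.015458; E[X] ≥ 1; first-moment method inconclusive here.


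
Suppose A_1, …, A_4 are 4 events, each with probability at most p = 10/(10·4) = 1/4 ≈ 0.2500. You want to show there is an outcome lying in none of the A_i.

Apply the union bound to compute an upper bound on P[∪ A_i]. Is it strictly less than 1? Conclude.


Union bound: P[∪_{i=1}^{4} A_i] ≤ Σ_i P[A_i] ≤ 4·p = 4·(1/4) = 1.
Numerically: 1 ≈ 1.0000.
Is 1 < 1? NO.
Since the bound 1 is ≥ 1, the union bound is uninformative here; it does NOT by itself certify existence.

4·p = 1 ≈ 1.0000; existence NOT certified by the union bound.


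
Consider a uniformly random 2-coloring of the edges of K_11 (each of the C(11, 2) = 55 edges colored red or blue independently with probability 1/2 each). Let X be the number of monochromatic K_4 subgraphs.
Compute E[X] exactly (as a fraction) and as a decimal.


Let X = Σ_S X_S over the C(11, 4) = 330 subsets S of size 4, where X_S = 1 if the K_4 on S is monochromatic.
For a fixed S, the K_4 on S has C(4, 2) = 6 edges. P[all 6 edges red] = (1/2)^6, and likewise for blue, so P[monochromatic] = 2·(1/2)^6 = 2^{1 − 6} = 1/32.
Summing: E[X] = C(11, 4) · 2^{1 − 6} = 330 · 1/32 = 165/16.
Numerically: E[X] ≈ 10.312.

E[X] = C(11,4)·2^(1−C(4,2)) = 165/16 ≈ 10.312.


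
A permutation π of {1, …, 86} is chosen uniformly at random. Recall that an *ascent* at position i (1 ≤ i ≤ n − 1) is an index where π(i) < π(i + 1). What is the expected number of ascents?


Write X = Σ X_I over i = 1, …, 85, with X_I the indicator of one ascent.
There are 85 indicators.
For each fixed i, the pair (π(i), π(i+1)) is a uniformly random ordered pair of distinct values from {1, …, 86}; by symmetry P[π(i) < π(i+1)] = 1/2.
By linearity: E[X] = 85 · (1/2) = (86 − 1) · (1/2) = 85/2 ≈ 42.500.

E[X] = 85/2 = 42.500.


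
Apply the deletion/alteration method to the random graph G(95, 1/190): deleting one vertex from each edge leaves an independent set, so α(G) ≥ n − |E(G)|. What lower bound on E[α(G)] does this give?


E[|E(G)|] = C(95, 2)·p = 4465 · (1/190) = 47/2.
E[α(G)] ≥ n − E[|E(G)|] = 95 − 47/2 = 143/2.
Numerically: ≈ 71.50000.
(This is only a lower bound; the true E[α(G)] may be larger.)

E[α(G)] ≥ 143/2 ≈ 71.50000.


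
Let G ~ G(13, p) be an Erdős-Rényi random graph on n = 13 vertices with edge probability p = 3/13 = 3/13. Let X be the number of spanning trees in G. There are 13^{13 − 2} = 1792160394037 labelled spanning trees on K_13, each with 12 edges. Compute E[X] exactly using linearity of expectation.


K_13 has 13^{13 − 2} = 1792160394037 labelled spanning trees.
For each such spanning tree H, let X_H = 1 if all 12 edges of H are present in G. Then P[X_H = 1] = p^{12} = (3/13)^{12} = 531441/23298085122481.
By linearity of expectation: E[X] = Σ_H E[X_H] = 1792160394037 · p^{12} = 1792160394037 · 531441/23298085122481 = 531441/13.
Numerically: E[X] ≈ 40880.1.

E[X] = 1792160394037 · (3/13)^{12} = 531441/13 ≈ 40880.1.


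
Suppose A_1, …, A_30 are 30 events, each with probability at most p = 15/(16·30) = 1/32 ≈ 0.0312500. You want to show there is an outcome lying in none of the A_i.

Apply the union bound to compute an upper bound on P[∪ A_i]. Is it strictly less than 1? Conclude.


Union bound: P[∪_{i=1}^{30} A_i] ≤ Σ_i P[A_i] ≤ 30·p = 30·(1/32) = 15/16.
Numerically: 15/16 ≈ 0.9375000.
Is 15/16 < 1? YES.
Since P[∪ A_i] ≤ 15/16 < 1, the complement has P[∩ A_i^c] ≥ 1 − 15/16 = 1/16 > 0, so some outcome avoids every A_i.

30·p = 15/16 ≈ 0.9375000; existence CERTIFIED by the union bound.


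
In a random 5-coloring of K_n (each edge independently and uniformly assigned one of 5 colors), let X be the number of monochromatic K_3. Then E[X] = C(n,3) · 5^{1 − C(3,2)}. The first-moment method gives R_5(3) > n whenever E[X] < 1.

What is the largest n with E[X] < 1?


We need C(n, 3) · 5^{1 − 3} < 1, i.e. C(n, 3) < 5^{3 − 1} = 25.
Check values of n near the boundary:
  n = 3: C(3, 3) = 1; 1 < 25? YES
  n = 4: C(4, 3) = 4; 4 < 25? YES
  n = 5: C(5, 3) = 10; 10 < 25? YES
  n = 6: C(6, 3) = 20; 20 < 25? YES
  n = 7: C(7, 3) = 35; 35 < 25? NO
  n = 8: C(8, 3) = 56; 56 < 25? NO
  n = 9: C(9, 3) = 84; 84 < 25? NO
The largest n with C(n, 3) < 25 is n = 6 (where E[X] = 4/5 ≈ 0.8000000). Hence R_5(3) > 6, i.e. R_5(3) ≥ 7.

Largest n = 6; hence R_5(3) > 6.


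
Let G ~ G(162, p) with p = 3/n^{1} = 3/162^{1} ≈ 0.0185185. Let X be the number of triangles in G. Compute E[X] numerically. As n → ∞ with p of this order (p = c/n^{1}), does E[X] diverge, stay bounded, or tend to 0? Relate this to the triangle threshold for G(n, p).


Number of potential triangles: C(162, 3) = 695520.
Each occurs with probability p³ ≈ (0.0185185)³ ≈ 6.35065793e-06.
By linearity: E[X] = C(162, 3)·p³ ≈ 695520 · 6.35065793e-06 ≈ 4.417010.
Here α = 1, so p = 3/n is exactly at the triangle threshold p ~ 1/n. Asymptotically E[X] → c³/6 = 3³/6 = 9/2 ≈ 4.500000, a bounded constant. In this regime the triangle count is asymptotically Poisson(c³/6).

E[X] ≈ 4.417010; in regime p = Θ(1/n^{1}) E[X] stays bounded (at the triangle threshold p ~ 1/n).


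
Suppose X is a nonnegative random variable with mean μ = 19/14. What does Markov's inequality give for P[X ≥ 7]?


μ = E[X] = 19/14, a = 7.
Markov: P[X ≥ 7] ≤ μ/a = (19/14)/7 = 19/98.
Numerically: ≈ 0.193878.
(Since a = 7 > μ = 1.357143, the bound 19/98 is < 1 and informative.)

P[X ≥ 7] ≤ 19/98 ≈ 0.193878.


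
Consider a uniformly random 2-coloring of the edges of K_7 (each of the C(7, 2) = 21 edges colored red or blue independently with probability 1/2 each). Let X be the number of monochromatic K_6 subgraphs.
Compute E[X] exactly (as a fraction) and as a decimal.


Let X = Σ_S X_S over the C(7, 6) = 7 subsets S of size 6, where X_S = 1 if the K_6 on S is monochromatic.
For a fixed S, the K_6 on S has C(6, 2) = 15 edges. P[all 15 edges red] = (1/2)^15, and likewise for blue, so P[monochromatic] = 2·(1/2)^15 = 2^{1 − 15} = 1/16384.
By linearity: E[X] = C(7, 6) · 2^{1 − 15} = 7 · 1/16384 = 7/16384.
Numerically: E[X] ≈ 0.000.

E[X] = C(7,6)·2^(1−C(6,2)) = 7/16384 ≈ 0.000.


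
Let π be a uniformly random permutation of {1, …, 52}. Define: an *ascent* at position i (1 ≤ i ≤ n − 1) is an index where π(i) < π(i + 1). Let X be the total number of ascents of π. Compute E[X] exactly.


Write X = Σ X_I over i = 1, …, 51, with X_I the indicator of one ascent.
There are 51 indicators.
For each fixed i, the pair (π(i), π(i+1)) is a uniformly random ordered pair of distinct values from {1, …, 52}; by symmetry P[π(i) < π(i+1)] = 1/2.
By linearity: E[X] = 51 · (1/2) = (52 − 1) · (1/2) = 51/2 ≈ 25.500000.

E[X] = 51/2 = 25.500000.


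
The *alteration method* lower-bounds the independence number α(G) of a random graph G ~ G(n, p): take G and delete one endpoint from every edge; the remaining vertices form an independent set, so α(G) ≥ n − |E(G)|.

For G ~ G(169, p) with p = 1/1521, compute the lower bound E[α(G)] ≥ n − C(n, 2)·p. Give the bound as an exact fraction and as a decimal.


E[|E(G)|] = C(169, 2)·p = 14196 · (1/1521) = 28/3.
E[α(G)] ≥ n − E[|E(G)|] = 169 − 28/3 = 479/3.
Numerically: ≈ 159.6667.
(This is only a lower bound; the true E[α(G)] may be larger.)

E[α(G)] ≥ 479/3 ≈ 159.6667.


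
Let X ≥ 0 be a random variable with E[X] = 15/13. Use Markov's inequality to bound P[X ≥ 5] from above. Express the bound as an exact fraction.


μ = E[X] = 15/13, a = 5.
Markov: P[X ≥ 5] ≤ μ/a = (15/13)/5 = 3/13.
Numerically: ≈ 0.230769.
(Since a = 5 > μ = 1.153846, the bound 3/13 is < 1 and informative.)

P[X ≥ 5] ≤ 3/13 ≈ 0.230769.


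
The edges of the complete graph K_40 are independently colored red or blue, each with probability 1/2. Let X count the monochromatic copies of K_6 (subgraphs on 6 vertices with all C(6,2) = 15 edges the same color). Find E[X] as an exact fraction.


Let X = Σ_S X_S over the C(40, 6) = 3838380 subsets S of size 6, where X_S = 1 if the K_6 on S is monochromatic.
For a fixed S, the K_6 on S has C(6, 2) = 15 edges. P[all 15 edges red] = (1/2)^15, and likewise for blue, so P[monochromatic] = 2·(1/2)^15 = 2^{1 − 15} = 1/16384.
By linearity: E[X] = C(40, 6) · 2^{1 − 15} = 3838380 · 1/16384 = 959595/4096.
Numerically: E[X] ≈ 234.276123.

E[X] = C(40,6)·2^(1−C(6,2)) = 959595/4096 ≈ 234.276123.


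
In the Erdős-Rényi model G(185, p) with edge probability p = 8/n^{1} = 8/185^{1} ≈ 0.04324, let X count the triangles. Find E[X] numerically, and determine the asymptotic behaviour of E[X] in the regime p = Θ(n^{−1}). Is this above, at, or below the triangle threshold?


Number of potential triangles: C(185, 3) = 1038220.
Each occurs with probability p³ ≈ (0.04324)³ ≈ 8.086392e-05.
By linearity: E[X] = C(185, 3)·p³ ≈ 1038220 · 8.086392e-05 ≈ 83.9545.
Here α = 1, so p = 8/n is exactly at the triangle threshold p ~ 1/n. Asymptotically E[X] → c³/6 = 8³/6 = 256/3 ≈ 85.3333, a bounded constant. In this regime the triangle count is asymptotically Poisson(c³/6).

E[X] ≈ 83.9545; in regime p = Θ(1/n^{1}) E[X] stays bounded (at the triangle threshold p ~ 1/n).


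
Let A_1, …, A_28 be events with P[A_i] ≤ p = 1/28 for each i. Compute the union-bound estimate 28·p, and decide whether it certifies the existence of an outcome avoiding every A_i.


Union bound: P[∪_{i=1}^{28} A_i] ≤ Σ_i P[A_i] ≤ 28·p = 28·(1/28) = 1.
Numerically: 1 ≈ 1.00000.
Is 1 < 1? NO.
Since the bound 1 is ≥ 1, the union bound is uninformative here; it does NOT by itself certify existence.

28·p = 1 ≈ 1.00000; existence NOT certified by the union bound.


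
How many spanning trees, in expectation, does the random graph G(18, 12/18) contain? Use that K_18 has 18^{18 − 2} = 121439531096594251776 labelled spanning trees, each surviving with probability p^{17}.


K_18 has 18^{18 − 2} = 121439531096594251776 labelled spanning trees.
For each such spanning tree H, let X_H = 1 if all 17 edges of H are present in G. Then P[X_H = 1] = p^{17} = (2/3)^{17} = 131072/129140163.
By linearity of expectation: E[X] = Σ_H E[X_H] = 121439531096594251776 · p^{17} = 121439531096594251776 · 131072/129140163 = 123256172596690944.
Numerically: E[X] ≈ 1.2326e+17.

E[X] = 121439531096594251776 · (2/3)^{17} = 123256172596690944 ≈ 1.2326e+17.


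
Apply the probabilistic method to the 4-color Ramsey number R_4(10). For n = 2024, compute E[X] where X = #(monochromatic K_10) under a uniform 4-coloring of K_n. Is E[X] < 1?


E[X] = C(2024, 10) · 4^{1 − 45} = 310936101848269937576192656 · 4^{−44} = 310936101848269937576192656/309485009821345068724781056.
As a reduced fraction: E[X] = 19433506365516871098512041/19342813113834066795298816 ≈ 1.00469.
Is E[X] < 1? NO.
Since E[X] ≥ 1, the first-moment bound is inconclusive at n = 2024; it does NOT by itself certify R_4(10) > 2024.

E[X] = 19433506365516871098512041/19342813113834066795298816 ≈ 1.00469; E[X] ≥ 1; first-moment method inconclusive here.


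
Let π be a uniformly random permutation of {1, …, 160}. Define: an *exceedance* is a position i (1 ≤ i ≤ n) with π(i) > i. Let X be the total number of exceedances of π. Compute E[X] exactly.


Write X = Σ_{i=1}^{160} X_i, where X_i = 1_{π(i) > i}.
For each fixed i, π(i) is uniform over {1, …, 160} (marginal of a uniform permutation), so P[π(i) > i] = (n − i)/n. Summing: Σ_{i=1}^{160} (n − i)/n = (0 + 1 + … + 159)/160 = 160(160 − 1)/(2·160) = (160 − 1)/2.
Hence E[X] = Σ_{i=1}^{160} (160 − i)/160 = 159/2 ≈ 79.500000.

E[X] = 159/2 = 79.500000.


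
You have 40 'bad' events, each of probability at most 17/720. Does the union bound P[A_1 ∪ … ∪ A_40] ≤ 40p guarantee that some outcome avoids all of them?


Union bound: P[∪_{i=1}^{40} A_i] ≤ Σ_i P[A_i] ≤ 40·p = 40·(17/720) = 17/18.
Numerically: 17/18 ≈ 0.944.
Is 17/18 < 1? YES.
Since P[∪ A_i] ≤ 17/18 < 1, the complement has P[∩ A_i^c] ≥ 1 − 17/18 = 1/18 > 0, so some outcome avoids every A_i.

40·p = 17/18 ≈ 0.944; existence CERTIFIED by the union bound.


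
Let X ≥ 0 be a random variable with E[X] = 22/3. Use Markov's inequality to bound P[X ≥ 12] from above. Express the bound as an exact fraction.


μ = E[X] = 22/3, a = 12.
Markov: P[X ≥ 12] ≤ μ/a = (22/3)/12 = 11/18.
Numerically: ≈ 0.611.
(Since a = 12 > μ = 7.333, the bound 11/18 is < 1 and informative.)

P[X ≥ 12] ≤ 11/18 ≈ 0.611.


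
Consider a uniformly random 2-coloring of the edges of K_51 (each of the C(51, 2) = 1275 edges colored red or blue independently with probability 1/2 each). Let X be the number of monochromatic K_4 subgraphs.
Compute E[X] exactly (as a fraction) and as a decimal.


Let X = Σ_S X_S over the C(51, 4) = 249900 subsets S of size 4, where X_S = 1 if the K_4 on S is monochromatic.
For a fixed S, the K_4 on S has C(4, 2) = 6 edges. P[all 6 edges red] = (1/2)^6, and likewise for blue, so P[monochromatic] = 2·(1/2)^6 = 2^{1 − 6} = 1/32.
By linearity: E[X] = C(51, 4) · 2^{1 − 6} = 249900 · 1/32 = 62475/8.
Numerically: E[X] ≈ 7809.3750.

E[X] = C(51,4)·2^(1−C(4,2)) = 62475/8 ≈ 7809.3750.


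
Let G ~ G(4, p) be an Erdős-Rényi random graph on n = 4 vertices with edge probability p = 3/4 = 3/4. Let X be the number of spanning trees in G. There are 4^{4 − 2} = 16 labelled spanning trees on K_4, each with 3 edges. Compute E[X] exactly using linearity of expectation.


K_4 has 4^{4 − 2} = 16 labelled spanning trees.
For each such spanning tree H, let X_H = 1 if all 3 edges of H are present in G. Then P[X_H = 1] = p^{3} = (3/4)^{3} = 27/64.
By linearity: E[X] = Σ_H E[X_H] = 16 · p^{3} = 16 · 27/64 = 27/4.
Numerically: E[X] ≈ 6.75.

E[X] = 16 · (3/4)^{3} = 27/4 ≈ 6.75.


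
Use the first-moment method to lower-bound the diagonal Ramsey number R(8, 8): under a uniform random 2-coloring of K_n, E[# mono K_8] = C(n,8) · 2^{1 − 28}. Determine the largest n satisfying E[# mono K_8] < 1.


We need C(n, 8) · 2^{1 − 28} < 1, i.e. C(n, 8) < 2^{28 − 1} = 134217728.
Check values of n near the boundary:
  n = 39: C(39, 8) = 61523748; 61523748 < 134217728? YES
  n = 40: C(40, 8) = 76904685; 76904685 < 134217728? YES
  n = 41: C(41, 8) = 95548245; 95548245 < 134217728? YES
  n = 42: C(42, 8) = 118030185; 118030185 < 134217728? YES
  n = 43: C(43, 8) = 145008513; 145008513 < 134217728? NO
  n = 44: C(44, 8) = 177232627; 177232627 < 134217728? NO
  n = 45: C(45, 8) = 215553195; 215553195 < 134217728? NO
The largest n with C(n, 8) < 134217728 is n = 42 (where E[X] = 118030185/134217728 ≈ 0.87939). Hence R(8, 8) > 42, i.e. R(8, 8) ≥ 43.

Largest n = 42; hence R(8, 8) > 42.


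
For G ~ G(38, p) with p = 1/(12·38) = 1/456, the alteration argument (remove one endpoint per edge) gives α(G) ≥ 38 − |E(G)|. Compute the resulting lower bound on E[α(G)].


E[|E(G)|] = C(38, 2)·p = 703 · (1/456) = 37/24.
E[α(G)] ≥ n − E[|E(G)|] = 38 − 37/24 = 875/24.
Numerically: ≈ 36.458.
(This is only a lower bound; the true E[α(G)] may be larger.)

E[α(G)] ≥ 875/24 ≈ 36.458.


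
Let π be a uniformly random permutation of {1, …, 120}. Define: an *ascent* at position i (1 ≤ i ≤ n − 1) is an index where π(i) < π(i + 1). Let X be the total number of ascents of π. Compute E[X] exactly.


Write X = Σ X_I over i = 1, …, 119, with X_I the indicator of one ascent.
There are 119 indicators.
For each fixed i, the pair (π(i), π(i+1)) is a uniformly random ordered pair of distinct values from {1, …, 120}; by symmetry P[π(i) < π(i+1)] = 1/2.
By linearity: E[X] = 119 · (1/2) = (120 − 1) · (1/2) = 119/2 ≈ 59.50000.

E[X] = 119/2 = 59.50000.


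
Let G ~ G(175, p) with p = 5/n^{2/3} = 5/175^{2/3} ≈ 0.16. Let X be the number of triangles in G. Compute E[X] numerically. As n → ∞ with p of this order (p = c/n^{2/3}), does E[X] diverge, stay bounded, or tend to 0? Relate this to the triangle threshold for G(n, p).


Number of potential triangles: C(175, 3) = 877975.
Each occurs with probability p³ ≈ (0.16)³ ≈ 4.08163e-03.
By linearity: E[X] = C(175, 3)·p³ ≈ 877975 · 4.08163e-03 ≈ 3583.571.
Since α = 2/3 < 1, p = c/n^{2/3} ≫ 1/n is above the triangle threshold p ~ 1/n. Asymptotically E[X] ~ (c³/6)·n^{3(1−α)} = (5³/6)·n^{1} → ∞; triangles are abundant w.h.p.

E[X] ≈ 3583.571; in regime p = Θ(1/n^{2/3}) E[X] diverges (above the triangle threshold p ~ 1/n).


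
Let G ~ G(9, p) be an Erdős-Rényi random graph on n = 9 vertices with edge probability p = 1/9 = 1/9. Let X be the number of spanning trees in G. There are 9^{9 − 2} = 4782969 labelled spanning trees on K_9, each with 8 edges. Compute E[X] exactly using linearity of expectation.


K_9 has 9^{9 − 2} = 4782969 labelled spanning trees.
For each such spanning tree H, let X_H = 1 if all 8 edges of H are present in G. Then P[X_H = 1] = p^{8} = (1/9)^{8} = 1/43046721.
By linearity of expectation: E[X] = Σ_H E[X_H] = 4782969 · p^{8} = 4782969 · 1/43046721 = 1/9.
Numerically: E[X] ≈ 0.111111.

E[X] = 4782969 · (1/9)^{8} = 1/9 ≈ 0.111111.


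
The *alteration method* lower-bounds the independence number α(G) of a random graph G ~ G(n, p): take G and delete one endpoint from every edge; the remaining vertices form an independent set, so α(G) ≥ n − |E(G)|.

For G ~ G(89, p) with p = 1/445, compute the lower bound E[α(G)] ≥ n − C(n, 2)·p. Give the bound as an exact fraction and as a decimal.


E[|E(G)|] = C(89, 2)·p = 3916 · (1/445) = 44/5.
E[α(G)] ≥ n − E[|E(G)|] = 89 − 44/5 = 401/5.
Numerically: ≈ 80.200.
(This is only a lower bound; the true E[α(G)] may be larger.)

E[α(G)] ≥ 401/5 ≈ 80.200.


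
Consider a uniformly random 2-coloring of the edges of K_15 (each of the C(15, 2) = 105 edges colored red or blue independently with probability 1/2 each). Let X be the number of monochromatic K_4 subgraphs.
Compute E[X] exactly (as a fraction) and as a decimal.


Let X = Σ_S X_S over the C(15, 4) = 1365 subsets S of size 4, where X_S = 1 if the K_4 on S is monochromatic.
For a fixed S, the K_4 on S has C(4, 2) = 6 edges. P[all 6 edges red] = (1/2)^6, and likewise for blue, so P[monochromatic] = 2·(1/2)^6 = 2^{1 − 6} = 1/32.
Summing: E[X] = C(15, 4) · 2^{1 − 6} = 1365 · 1/32 = 1365/32.
Numerically: E[X] ≈ 42.65625.

E[X] = C(15,4)·2^(1−C(4,2)) = 1365/32 ≈ 42.65625.


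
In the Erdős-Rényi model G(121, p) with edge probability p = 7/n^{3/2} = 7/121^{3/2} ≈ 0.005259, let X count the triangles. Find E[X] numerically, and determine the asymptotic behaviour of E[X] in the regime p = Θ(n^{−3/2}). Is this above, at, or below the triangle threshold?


Number of potential triangles: C(121, 3) = 287980.
Each occurs with probability p³ ≈ (0.005259)³ ≈ 1.454655e-07.
By linearity: E[X] = C(121, 3)·p³ ≈ 287980 · 1.454655e-07 ≈ 0.0419.
Since α = 3/2 > 1, p = c/n^{3/2} = o(1/n) is below the triangle threshold p ~ 1/n. Asymptotically E[X] ~ (c³/6)·n^{3(1−α)} = (7³/6)·n^{-1.5} → 0, so by Markov's inequality G has no triangles w.h.p.

E[X] ≈ 0.0419; in regime p = Θ(1/n^{3/2}) E[X] tends to 0 (below the triangle threshold p ~ 1/n).
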